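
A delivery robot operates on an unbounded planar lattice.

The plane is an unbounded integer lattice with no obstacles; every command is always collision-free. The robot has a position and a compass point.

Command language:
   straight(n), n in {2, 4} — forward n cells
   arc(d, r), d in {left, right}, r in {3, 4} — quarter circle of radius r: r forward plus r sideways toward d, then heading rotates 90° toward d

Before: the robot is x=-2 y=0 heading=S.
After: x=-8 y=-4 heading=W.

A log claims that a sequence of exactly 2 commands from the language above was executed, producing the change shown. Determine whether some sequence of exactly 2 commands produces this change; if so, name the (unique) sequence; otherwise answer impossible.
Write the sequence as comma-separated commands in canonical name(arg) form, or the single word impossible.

arc(right, 4), straight(2)

key: position moved to (-8,-4) AND the heading swung to W — translation plus rotation needed
start: x=-2 y=0 heading=S
1. arc(right, 4) → x=-6 y=-4 heading=W
2. straight(2) → x=-8 y=-4 heading=W
no rival 2-sequence matches.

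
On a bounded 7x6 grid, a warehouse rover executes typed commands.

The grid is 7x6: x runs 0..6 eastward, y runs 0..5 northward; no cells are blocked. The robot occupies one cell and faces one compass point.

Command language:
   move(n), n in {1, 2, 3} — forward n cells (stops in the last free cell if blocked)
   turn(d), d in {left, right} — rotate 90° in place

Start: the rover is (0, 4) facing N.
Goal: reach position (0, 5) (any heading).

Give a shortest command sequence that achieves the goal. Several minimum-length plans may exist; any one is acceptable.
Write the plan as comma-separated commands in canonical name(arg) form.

move(3)

start: (0, 4) facing N
step 1 (move(3)): (0, 5) facing N
nothing shorter than 1 reaches the goal.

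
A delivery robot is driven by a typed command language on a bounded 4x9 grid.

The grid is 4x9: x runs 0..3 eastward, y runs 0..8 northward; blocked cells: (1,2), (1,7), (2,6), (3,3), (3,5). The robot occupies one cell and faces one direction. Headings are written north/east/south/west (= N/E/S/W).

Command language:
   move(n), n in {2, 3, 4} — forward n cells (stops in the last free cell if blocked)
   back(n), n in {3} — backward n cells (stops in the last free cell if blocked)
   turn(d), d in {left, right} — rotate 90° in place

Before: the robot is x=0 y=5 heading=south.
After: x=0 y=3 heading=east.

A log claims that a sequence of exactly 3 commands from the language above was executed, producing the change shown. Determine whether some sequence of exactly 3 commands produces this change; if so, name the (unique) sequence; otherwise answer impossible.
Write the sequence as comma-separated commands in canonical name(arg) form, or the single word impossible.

key: running back(3) before move(2) would end elsewhere — order is forced
start: x=0 y=5 heading=south
1. move(2) → x=0 y=3 heading=south
2. turn(left) → x=0 y=3 heading=east
3. back(3) → x=0 y=3 heading=east
all 216 alternatives checked — unique.

move(2), turn(left), back(3)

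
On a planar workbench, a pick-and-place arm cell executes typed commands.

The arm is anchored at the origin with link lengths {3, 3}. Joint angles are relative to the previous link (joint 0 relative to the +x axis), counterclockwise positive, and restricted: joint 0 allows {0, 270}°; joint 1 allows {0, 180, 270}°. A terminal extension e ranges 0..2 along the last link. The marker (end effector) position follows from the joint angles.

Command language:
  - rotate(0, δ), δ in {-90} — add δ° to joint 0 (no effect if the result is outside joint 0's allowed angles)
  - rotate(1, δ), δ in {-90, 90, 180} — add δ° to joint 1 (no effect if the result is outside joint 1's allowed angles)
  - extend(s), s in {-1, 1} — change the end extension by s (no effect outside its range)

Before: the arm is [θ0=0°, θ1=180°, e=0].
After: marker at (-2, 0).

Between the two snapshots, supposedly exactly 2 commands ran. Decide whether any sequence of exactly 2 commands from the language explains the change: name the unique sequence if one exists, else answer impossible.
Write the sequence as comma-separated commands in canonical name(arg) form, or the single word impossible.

initial: [θ0=0°, θ1=180°, e=0]
step 1 (extend(1)): [θ0=0°, θ1=180°, e=1]
step 2 (extend(1)): [θ0=0°, θ1=180°, e=2]
uniquely the one of 36 2-step routes that fits.

extend(1), extend(1)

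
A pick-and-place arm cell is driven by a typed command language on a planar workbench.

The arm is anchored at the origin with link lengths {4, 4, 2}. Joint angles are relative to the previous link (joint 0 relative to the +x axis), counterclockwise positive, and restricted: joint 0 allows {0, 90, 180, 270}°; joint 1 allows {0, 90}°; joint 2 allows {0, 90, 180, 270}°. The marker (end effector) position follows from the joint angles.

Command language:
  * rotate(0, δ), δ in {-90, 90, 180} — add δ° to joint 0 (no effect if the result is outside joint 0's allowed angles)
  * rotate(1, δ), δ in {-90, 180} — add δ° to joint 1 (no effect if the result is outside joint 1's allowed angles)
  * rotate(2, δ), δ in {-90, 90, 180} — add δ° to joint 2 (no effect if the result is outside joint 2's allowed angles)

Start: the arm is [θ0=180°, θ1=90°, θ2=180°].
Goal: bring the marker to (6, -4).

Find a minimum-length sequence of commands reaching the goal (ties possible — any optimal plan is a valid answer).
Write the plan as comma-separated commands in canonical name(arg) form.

rotate(0, 90), rotate(2, 180)

start: [θ0=180°, θ1=90°, θ2=180°]
[1] after rotate(0, 90): [θ0=270°, θ1=90°, θ2=180°]
[2] after rotate(2, 180): [θ0=270°, θ1=90°, θ2=0°]
minimal: 2 command(s), checked below 2.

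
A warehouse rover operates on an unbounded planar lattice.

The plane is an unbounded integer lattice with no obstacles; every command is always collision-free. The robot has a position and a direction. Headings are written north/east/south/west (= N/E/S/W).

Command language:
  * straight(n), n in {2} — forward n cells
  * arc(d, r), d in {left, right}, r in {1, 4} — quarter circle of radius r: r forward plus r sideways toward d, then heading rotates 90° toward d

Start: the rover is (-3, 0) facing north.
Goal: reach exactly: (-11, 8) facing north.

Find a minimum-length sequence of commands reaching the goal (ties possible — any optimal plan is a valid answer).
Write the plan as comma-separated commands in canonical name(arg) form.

begin: (-3, 0) facing north
t=1 arc(left, 4) ⇒ (-7, 4) facing west
t=2 arc(right, 4) ⇒ (-11, 8) facing north
nothing shorter than 2 reaches the goal.

arc(left, 4), arc(right, 4)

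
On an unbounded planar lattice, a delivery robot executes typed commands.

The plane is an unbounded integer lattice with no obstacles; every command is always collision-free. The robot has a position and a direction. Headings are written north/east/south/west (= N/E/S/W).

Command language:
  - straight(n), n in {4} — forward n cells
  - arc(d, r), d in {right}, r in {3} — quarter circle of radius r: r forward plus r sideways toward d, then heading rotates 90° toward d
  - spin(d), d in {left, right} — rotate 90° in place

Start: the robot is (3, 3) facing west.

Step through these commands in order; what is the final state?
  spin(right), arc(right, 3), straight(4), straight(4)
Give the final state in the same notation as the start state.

(14, 6) facing east

initial: (3, 3) facing west
1. spin(right) → (3, 3) facing north
2. arc(right, 3) → (6, 6) facing east
3. straight(4) → (10, 6) facing east
4. straight(4) → (14, 6) facing east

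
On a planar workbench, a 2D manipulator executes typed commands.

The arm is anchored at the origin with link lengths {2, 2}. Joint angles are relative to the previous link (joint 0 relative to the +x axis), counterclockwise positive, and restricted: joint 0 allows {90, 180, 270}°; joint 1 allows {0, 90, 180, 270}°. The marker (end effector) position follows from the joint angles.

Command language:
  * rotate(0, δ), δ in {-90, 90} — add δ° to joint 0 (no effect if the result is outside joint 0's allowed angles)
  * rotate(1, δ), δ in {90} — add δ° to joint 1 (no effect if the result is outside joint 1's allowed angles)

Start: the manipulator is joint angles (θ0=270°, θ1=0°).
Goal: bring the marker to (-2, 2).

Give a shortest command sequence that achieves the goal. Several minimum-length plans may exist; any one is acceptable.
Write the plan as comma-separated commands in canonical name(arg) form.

from: joint angles (θ0=270°, θ1=0°)
1. rotate(0, -90) → joint angles (θ0=180°, θ1=0°)
2. rotate(0, -90) → joint angles (θ0=90°, θ1=0°)
3. rotate(1, 90) → joint angles (θ0=90°, θ1=90°)
shorter routes all fall short; 3 is best.

rotate(0, -90), rotate(0, -90), rotate(1, 90)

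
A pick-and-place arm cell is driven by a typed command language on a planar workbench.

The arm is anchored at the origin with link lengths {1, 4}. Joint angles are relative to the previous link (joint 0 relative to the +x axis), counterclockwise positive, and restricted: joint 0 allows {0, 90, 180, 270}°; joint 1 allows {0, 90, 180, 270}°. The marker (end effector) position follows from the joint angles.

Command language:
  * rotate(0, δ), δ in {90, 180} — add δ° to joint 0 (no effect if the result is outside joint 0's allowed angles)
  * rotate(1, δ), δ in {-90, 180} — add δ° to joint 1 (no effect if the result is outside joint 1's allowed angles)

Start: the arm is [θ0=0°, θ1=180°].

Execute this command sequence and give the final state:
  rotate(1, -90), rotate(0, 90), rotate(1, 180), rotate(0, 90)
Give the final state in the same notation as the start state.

t0: [θ0=0°, θ1=180°]
1. rotate(1, -90) → [θ0=0°, θ1=90°]
2. rotate(0, 90) → [θ0=90°, θ1=90°]
3. rotate(1, 180) → [θ0=90°, θ1=270°]
4. rotate(0, 90) → [θ0=180°, θ1=270°]

[θ0=180°, θ1=270°]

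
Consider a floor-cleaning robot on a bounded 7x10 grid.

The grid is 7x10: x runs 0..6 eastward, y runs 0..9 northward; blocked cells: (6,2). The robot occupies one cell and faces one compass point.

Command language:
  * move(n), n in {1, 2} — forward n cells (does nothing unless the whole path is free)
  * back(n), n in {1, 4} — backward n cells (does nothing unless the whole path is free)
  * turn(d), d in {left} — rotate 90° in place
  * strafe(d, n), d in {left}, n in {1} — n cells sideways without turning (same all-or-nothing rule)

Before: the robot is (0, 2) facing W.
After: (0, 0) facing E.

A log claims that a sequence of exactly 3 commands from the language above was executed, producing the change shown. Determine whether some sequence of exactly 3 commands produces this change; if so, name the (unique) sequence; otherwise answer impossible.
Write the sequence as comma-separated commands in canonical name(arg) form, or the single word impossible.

turn(left), move(2), turn(left)

key: cell and facing (now E) both changed — the 3 commands mix motion and turning
start: (0, 2) facing W
t=1 turn(left) ⇒ (0, 2) facing S
t=2 move(2) ⇒ (0, 0) facing S
t=3 turn(left) ⇒ (0, 0) facing E
uniquely the one of 216 3-step routes that fits.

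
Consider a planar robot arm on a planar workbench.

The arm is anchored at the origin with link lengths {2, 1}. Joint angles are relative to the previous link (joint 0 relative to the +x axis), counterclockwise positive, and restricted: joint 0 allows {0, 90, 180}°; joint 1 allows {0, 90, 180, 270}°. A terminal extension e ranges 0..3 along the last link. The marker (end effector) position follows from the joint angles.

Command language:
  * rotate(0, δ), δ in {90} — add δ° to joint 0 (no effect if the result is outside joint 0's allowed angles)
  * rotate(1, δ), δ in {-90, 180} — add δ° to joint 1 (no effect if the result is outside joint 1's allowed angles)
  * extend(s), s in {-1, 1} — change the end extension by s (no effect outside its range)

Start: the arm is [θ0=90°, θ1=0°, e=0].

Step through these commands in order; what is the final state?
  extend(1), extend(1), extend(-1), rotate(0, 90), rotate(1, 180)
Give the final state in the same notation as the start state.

[θ0=180°, θ1=180°, e=1]

start: [θ0=90°, θ1=0°, e=0]
step 1 (extend(1)): [θ0=90°, θ1=0°, e=1]
step 2 (extend(1)): [θ0=90°, θ1=0°, e=2]
step 3 (extend(-1)): [θ0=90°, θ1=0°, e=1]
step 4 (rotate(0, 90)): [θ0=180°, θ1=0°, e=1]
step 5 (rotate(1, 180)): [θ0=180°, θ1=180°, e=1]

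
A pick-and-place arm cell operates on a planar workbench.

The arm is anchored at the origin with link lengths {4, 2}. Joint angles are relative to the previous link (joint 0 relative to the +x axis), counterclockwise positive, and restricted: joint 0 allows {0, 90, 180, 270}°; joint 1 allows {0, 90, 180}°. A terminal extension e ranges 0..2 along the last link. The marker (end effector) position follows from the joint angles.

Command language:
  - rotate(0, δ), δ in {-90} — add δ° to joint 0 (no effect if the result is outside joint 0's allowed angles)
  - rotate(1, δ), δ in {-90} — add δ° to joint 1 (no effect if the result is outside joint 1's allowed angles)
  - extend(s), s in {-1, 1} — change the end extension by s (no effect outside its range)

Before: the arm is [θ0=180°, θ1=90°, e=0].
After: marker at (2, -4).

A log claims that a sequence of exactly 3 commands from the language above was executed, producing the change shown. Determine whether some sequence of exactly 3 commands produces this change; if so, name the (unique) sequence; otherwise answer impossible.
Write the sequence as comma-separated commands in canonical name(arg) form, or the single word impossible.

rotate(0, -90), rotate(0, -90), rotate(0, -90)

from: [θ0=180°, θ1=90°, e=0]
t=1 rotate(0, -90) ⇒ [θ0=90°, θ1=90°, e=0]
t=2 rotate(0, -90) ⇒ [θ0=0°, θ1=90°, e=0]
t=3 rotate(0, -90) ⇒ [θ0=270°, θ1=90°, e=0]
all 64 alternatives checked — unique.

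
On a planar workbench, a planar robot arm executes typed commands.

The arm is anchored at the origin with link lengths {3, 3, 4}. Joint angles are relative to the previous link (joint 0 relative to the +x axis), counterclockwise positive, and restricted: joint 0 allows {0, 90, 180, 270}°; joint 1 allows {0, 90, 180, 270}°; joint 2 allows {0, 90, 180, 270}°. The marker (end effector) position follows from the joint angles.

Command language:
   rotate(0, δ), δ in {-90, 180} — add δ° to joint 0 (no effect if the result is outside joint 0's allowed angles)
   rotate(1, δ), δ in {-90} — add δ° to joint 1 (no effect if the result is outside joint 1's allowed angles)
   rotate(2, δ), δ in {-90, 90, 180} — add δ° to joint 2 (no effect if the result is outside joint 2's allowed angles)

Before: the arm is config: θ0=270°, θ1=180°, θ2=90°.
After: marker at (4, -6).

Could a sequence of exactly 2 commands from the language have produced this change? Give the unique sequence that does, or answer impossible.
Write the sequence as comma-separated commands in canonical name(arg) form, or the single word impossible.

initial: config: θ0=270°, θ1=180°, θ2=90°
[1] after rotate(1, -90): config: θ0=270°, θ1=90°, θ2=90°
[2] after rotate(1, -90): config: θ0=270°, θ1=0°, θ2=90°
no rival 2-sequence matches.

rotate(1, -90), rotate(1, -90)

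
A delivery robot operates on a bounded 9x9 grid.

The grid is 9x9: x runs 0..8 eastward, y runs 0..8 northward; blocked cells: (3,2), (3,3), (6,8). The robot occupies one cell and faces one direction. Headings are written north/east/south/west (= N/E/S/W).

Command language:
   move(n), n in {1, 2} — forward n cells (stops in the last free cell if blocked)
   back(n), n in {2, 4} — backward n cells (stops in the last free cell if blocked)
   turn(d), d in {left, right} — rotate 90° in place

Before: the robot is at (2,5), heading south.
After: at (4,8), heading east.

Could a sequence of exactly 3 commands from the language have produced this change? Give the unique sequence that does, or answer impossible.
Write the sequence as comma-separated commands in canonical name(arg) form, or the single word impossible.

back(4), turn(left), move(2)

key: back(4) runs into the grid edge before its full distance
initial: at (2,5), heading south
t=1 back(4) ⇒ at (2,8), heading south
t=2 turn(left) ⇒ at (2,8), heading east
t=3 move(2) ⇒ at (4,8), heading east
no other 3-command option fits: unique.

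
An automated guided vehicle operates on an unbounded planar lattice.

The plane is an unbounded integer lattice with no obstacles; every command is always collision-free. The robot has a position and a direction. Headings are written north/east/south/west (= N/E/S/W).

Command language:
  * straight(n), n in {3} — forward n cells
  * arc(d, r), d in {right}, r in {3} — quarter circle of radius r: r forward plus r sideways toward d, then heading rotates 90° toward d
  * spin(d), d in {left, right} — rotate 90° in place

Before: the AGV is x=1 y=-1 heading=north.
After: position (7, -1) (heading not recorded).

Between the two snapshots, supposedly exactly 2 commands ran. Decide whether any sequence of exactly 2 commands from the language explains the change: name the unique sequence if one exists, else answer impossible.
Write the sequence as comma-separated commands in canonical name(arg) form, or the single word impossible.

arc(right, 3), arc(right, 3)

begin: x=1 y=-1 heading=north
step 1 (arc(right, 3)): x=4 y=2 heading=east
step 2 (arc(right, 3)): x=7 y=-1 heading=south
all 16 alternatives checked — unique.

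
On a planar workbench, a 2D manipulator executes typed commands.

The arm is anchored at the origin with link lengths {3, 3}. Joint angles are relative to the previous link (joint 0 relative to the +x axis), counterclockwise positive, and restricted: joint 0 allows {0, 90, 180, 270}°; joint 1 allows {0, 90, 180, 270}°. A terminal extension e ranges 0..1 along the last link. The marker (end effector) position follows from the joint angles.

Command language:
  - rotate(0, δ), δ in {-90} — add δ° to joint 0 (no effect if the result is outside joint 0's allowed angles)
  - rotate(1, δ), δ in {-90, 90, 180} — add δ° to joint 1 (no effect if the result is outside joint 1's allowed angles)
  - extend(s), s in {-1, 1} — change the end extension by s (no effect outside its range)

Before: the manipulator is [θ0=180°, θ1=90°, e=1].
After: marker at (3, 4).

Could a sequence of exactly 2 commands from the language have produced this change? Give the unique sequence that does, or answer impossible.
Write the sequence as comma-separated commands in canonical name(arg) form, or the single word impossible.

rotate(0, -90), rotate(0, -90)

start: [θ0=180°, θ1=90°, e=1]
step 1 (rotate(0, -90)): [θ0=90°, θ1=90°, e=1]
step 2 (rotate(0, -90)): [θ0=0°, θ1=90°, e=1]
no other 2-command option fits: unique.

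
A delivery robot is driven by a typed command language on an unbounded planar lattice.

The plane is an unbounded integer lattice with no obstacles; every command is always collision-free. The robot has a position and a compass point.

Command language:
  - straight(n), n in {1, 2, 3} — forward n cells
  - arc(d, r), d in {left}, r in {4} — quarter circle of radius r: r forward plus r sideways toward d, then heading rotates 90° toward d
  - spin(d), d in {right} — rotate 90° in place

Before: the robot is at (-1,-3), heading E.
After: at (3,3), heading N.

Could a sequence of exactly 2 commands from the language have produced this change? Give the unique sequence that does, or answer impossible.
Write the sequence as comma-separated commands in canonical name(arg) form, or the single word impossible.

arc(left, 4), straight(2)

key: cell and facing (now N) both changed — the 2 commands mix motion and turning
start: at (-1,-3), heading E
[1] after arc(left, 4): at (3,1), heading N
[2] after straight(2): at (3,3), heading N
uniquely the one of 25 2-step routes that fits.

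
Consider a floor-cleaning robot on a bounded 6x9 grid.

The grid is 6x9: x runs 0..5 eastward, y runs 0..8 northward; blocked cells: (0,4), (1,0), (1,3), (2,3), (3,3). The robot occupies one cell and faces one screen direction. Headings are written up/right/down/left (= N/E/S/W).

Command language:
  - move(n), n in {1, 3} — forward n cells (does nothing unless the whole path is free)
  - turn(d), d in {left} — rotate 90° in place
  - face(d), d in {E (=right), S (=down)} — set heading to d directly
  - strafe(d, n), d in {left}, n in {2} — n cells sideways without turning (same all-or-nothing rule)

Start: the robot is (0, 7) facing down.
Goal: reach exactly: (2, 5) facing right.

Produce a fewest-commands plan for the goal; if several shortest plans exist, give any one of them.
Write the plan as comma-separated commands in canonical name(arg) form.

start: (0, 7) facing down
t=1 move(1) ⇒ (0, 6) facing down
t=2 move(1) ⇒ (0, 5) facing down
t=3 strafe(left, 2) ⇒ (2, 5) facing down
t=4 turn(left) ⇒ (2, 5) facing right
shorter routes all fall short; 4 is best.

move(1), move(1), strafe(left, 2), turn(left)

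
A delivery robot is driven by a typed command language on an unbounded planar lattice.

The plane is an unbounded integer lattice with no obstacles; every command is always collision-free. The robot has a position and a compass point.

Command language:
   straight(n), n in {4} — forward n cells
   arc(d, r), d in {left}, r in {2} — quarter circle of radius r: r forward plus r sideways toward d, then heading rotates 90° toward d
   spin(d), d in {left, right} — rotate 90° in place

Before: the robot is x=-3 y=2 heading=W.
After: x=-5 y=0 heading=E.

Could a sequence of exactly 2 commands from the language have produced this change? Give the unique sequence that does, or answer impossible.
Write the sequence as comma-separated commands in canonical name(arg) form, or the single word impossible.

key: cell and facing (now E) both changed — the 2 commands mix motion and turning
initial: x=-3 y=2 heading=W
[1] after arc(left, 2): x=-5 y=0 heading=S
[2] after spin(left): x=-5 y=0 heading=E
no other 2-command option fits: unique.

arc(left, 2), spin(left)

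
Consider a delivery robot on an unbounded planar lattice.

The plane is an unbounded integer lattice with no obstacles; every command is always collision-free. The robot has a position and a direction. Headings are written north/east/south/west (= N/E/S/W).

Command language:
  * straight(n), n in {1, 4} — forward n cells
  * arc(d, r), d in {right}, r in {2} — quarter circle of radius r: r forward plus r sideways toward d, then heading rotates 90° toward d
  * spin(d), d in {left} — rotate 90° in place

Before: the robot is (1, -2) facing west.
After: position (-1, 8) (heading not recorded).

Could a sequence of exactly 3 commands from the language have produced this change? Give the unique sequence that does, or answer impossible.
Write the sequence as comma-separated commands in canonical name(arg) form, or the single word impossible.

key: running straight(4) before arc(right, 2) would end elsewhere — order is forced
start: (1, -2) facing west
t=1 arc(right, 2) ⇒ (-1, 0) facing north
t=2 straight(4) ⇒ (-1, 4) facing north
t=3 straight(4) ⇒ (-1, 8) facing north
no rival 3-sequence matches.

arc(right, 2), straight(4), straight(4)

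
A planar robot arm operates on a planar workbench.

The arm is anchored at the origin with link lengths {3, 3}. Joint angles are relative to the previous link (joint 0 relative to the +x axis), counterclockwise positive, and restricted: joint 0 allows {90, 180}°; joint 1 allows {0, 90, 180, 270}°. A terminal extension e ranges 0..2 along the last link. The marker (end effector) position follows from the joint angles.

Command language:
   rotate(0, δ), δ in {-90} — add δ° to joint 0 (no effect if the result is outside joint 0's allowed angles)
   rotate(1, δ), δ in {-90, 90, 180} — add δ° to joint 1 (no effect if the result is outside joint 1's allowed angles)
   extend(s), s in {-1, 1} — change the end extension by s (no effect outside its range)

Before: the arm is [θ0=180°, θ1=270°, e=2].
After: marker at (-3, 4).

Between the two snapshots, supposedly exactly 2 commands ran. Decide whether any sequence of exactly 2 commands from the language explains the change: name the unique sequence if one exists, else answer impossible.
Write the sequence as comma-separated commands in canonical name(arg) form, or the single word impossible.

key: running extend(-1) before extend(1) would end elsewhere — order is forced
start: [θ0=180°, θ1=270°, e=2]
1. extend(1) → [θ0=180°, θ1=270°, e=2]
2. extend(-1) → [θ0=180°, θ1=270°, e=1]
no rival 2-sequence matches.

extend(1), extend(-1)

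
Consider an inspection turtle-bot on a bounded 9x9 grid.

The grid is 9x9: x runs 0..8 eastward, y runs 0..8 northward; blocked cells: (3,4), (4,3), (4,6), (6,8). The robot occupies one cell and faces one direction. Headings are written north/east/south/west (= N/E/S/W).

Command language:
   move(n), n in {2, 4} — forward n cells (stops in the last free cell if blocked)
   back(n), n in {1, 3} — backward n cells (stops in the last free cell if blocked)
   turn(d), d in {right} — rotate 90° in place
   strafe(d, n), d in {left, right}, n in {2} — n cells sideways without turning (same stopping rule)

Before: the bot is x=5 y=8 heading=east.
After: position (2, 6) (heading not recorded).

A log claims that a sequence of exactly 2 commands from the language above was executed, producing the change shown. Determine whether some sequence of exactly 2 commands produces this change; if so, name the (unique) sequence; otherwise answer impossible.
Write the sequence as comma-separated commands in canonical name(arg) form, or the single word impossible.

key: order matters: swapping back(3) and strafe(right, 2) lands elsewhere
t0: x=5 y=8 heading=east
t=1 back(3) ⇒ x=2 y=8 heading=east
t=2 strafe(right, 2) ⇒ x=2 y=6 heading=east
no other 2-command option fits: unique.

back(3), strafe(right, 2)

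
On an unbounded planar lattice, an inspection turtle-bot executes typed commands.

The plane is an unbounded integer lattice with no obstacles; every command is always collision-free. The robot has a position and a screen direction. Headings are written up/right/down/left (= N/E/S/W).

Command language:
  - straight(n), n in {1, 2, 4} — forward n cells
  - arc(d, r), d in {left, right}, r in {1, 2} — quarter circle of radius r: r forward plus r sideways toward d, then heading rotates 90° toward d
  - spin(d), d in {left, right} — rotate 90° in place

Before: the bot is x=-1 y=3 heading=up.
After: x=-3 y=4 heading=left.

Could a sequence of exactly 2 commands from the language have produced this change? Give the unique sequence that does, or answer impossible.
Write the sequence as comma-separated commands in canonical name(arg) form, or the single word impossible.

key: running straight(1) before arc(left, 1) would end elsewhere — order is forced
t0: x=-1 y=3 heading=up
1. arc(left, 1) → x=-2 y=4 heading=left
2. straight(1) → x=-3 y=4 heading=left
no other 2-command option fits: unique.

arc(left, 1), straight(1)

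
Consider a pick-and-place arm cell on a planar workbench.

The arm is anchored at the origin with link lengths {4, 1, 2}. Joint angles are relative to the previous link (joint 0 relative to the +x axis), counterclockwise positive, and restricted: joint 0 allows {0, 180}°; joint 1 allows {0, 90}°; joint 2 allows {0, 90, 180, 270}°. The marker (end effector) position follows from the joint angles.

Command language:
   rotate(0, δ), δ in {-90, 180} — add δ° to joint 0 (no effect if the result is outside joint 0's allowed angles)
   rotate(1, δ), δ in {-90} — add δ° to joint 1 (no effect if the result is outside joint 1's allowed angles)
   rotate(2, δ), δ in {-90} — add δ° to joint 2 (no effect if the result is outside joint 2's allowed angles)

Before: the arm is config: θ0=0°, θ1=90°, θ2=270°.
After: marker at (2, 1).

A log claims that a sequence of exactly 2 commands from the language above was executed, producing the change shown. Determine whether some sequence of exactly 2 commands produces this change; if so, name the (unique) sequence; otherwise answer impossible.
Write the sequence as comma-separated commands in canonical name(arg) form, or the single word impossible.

t0: config: θ0=0°, θ1=90°, θ2=270°
1. rotate(2, -90) → config: θ0=0°, θ1=90°, θ2=180°
2. rotate(2, -90) → config: θ0=0°, θ1=90°, θ2=90°
no rival 2-sequence matches.

rotate(2, -90), rotate(2, -90)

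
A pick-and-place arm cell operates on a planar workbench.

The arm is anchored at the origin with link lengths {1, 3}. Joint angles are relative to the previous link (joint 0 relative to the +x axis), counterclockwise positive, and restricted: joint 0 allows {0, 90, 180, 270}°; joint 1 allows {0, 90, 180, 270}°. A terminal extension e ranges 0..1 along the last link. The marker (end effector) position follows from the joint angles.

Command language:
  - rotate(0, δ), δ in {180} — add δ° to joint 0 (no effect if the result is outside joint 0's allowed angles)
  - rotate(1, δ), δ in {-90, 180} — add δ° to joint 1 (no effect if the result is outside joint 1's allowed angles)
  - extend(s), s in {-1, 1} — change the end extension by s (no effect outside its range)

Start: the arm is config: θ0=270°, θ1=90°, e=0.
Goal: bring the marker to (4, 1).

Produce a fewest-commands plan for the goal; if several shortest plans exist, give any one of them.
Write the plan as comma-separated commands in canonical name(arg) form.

initial: config: θ0=270°, θ1=90°, e=0
t=1 extend(1) ⇒ config: θ0=270°, θ1=90°, e=1
t=2 rotate(0, 180) ⇒ config: θ0=90°, θ1=90°, e=1
t=3 rotate(1, 180) ⇒ config: θ0=90°, θ1=270°, e=1
minimal: 3 command(s), checked below 3.

extend(1), rotate(0, 180), rotate(1, 180)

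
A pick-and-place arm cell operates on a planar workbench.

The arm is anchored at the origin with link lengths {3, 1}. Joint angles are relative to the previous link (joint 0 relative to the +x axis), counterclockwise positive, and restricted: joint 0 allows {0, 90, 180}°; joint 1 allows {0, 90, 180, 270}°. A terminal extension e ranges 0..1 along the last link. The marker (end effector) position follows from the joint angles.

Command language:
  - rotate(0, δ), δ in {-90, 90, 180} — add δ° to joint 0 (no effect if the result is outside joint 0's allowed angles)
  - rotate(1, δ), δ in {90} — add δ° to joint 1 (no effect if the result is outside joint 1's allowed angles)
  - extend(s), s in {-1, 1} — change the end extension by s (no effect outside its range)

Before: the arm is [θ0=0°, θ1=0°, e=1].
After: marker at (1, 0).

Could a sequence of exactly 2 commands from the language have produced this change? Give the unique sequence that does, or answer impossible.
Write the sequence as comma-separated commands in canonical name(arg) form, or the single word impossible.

t0: [θ0=0°, θ1=0°, e=1]
[1] after rotate(1, 90): [θ0=0°, θ1=90°, e=1]
[2] after rotate(1, 90): [θ0=0°, θ1=180°, e=1]
no rival 2-sequence matches.

rotate(1, 90), rotate(1, 90)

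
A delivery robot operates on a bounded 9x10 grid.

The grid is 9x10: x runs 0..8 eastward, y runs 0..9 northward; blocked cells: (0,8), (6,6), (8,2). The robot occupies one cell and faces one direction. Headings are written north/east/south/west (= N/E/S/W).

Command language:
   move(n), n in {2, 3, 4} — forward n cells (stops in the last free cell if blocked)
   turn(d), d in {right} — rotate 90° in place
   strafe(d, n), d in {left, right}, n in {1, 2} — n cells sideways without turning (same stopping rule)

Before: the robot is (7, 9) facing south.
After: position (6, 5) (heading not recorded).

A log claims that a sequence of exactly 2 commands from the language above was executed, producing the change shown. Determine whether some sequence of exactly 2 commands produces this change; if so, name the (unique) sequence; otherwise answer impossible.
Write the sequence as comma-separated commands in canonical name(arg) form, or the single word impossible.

key: order matters: swapping move(4) and strafe(right, 1) lands elsewhere
t0: (7, 9) facing south
step 1 (move(4)): (7, 5) facing south
step 2 (strafe(right, 1)): (6, 5) facing south
all 64 alternatives checked — unique.

move(4), strafe(right, 1)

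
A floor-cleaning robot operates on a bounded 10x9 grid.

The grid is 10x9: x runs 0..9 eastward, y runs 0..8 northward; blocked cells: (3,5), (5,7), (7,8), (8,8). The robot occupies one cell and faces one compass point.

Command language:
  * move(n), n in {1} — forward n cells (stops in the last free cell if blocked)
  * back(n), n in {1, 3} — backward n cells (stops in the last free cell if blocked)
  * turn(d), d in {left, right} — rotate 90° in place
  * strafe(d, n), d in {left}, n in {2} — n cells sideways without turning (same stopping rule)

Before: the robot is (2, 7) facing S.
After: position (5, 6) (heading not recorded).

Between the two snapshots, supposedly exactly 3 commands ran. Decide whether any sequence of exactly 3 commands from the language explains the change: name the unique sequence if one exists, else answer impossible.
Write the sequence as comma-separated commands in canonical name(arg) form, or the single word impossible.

key: order matters: swapping move(1) and back(3) lands elsewhere
t0: (2, 7) facing S
t=1 move(1) ⇒ (2, 6) facing S
t=2 turn(right) ⇒ (2, 6) facing W
t=3 back(3) ⇒ (5, 6) facing W
no rival 3-sequence matches.

move(1), turn(right), back(3)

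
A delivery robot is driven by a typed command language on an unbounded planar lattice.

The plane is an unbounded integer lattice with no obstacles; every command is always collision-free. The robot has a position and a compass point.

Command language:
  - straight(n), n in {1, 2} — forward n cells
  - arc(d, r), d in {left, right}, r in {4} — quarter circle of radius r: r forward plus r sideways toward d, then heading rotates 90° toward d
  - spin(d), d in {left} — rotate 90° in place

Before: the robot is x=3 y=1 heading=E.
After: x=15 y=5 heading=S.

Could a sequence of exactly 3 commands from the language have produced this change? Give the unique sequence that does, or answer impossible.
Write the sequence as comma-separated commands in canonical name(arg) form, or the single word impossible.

arc(left, 4), arc(right, 4), arc(right, 4)

key: order matters: swapping arc(left, 4) and arc(right, 4) lands elsewhere
t0: x=3 y=1 heading=E
1. arc(left, 4) → x=7 y=5 heading=N
2. arc(right, 4) → x=11 y=9 heading=E
3. arc(right, 4) → x=15 y=5 heading=S
all 125 alternatives checked — unique.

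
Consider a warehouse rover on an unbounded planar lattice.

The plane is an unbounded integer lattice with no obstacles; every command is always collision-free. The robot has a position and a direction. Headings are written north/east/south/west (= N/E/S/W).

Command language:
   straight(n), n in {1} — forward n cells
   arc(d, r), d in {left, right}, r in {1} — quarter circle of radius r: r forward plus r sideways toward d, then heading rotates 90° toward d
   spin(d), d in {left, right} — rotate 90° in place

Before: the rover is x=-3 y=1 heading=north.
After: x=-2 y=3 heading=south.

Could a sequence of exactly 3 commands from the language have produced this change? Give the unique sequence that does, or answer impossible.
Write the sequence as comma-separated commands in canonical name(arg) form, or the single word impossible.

straight(1), arc(right, 1), spin(right)

key: cell and facing (now S) both changed — the 3 commands mix motion and turning
start: x=-3 y=1 heading=north
1. straight(1) → x=-3 y=2 heading=north
2. arc(right, 1) → x=-2 y=3 heading=east
3. spin(right) → x=-2 y=3 heading=south
all 125 alternatives checked — unique.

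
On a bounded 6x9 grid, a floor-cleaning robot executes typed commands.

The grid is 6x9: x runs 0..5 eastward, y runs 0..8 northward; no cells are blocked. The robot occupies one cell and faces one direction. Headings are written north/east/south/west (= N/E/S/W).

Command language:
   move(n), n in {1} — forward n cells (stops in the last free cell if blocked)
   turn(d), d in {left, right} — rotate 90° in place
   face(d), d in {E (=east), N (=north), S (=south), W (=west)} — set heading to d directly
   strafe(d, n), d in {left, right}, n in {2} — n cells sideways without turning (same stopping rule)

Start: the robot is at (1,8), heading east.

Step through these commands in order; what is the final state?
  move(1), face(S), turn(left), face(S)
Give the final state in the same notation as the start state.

at (2,8), heading south

initial: at (1,8), heading east
1. move(1) → at (2,8), heading east
2. face(S) → at (2,8), heading south
3. turn(left) → at (2,8), heading east
4. face(S) → at (2,8), heading south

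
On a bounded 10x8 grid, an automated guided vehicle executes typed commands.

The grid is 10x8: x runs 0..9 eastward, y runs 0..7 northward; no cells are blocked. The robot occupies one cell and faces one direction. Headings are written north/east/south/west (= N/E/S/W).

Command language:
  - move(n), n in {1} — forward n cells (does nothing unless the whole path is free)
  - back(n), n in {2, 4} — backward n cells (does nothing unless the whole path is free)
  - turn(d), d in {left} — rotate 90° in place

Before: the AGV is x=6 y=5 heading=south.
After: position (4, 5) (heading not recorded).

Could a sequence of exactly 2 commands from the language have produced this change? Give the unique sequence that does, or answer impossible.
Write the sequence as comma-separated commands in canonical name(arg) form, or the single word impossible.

key: running back(2) before turn(left) would end elsewhere — order is forced
start: x=6 y=5 heading=south
t=1 turn(left) ⇒ x=6 y=5 heading=east
t=2 back(2) ⇒ x=4 y=5 heading=east
all 16 alternatives checked — unique.

turn(left), back(2)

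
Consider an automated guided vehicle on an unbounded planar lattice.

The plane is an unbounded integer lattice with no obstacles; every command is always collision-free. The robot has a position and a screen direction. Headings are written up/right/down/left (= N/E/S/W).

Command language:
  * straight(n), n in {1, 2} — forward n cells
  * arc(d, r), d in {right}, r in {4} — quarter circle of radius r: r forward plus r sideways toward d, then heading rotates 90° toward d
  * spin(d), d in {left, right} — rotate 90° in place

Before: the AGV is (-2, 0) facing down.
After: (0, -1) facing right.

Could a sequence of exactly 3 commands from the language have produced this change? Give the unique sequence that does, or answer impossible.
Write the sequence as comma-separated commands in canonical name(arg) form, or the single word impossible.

key: cell and facing (now E) both changed — the 3 commands mix motion and turning
t0: (-2, 0) facing down
t=1 straight(1) ⇒ (-2, -1) facing down
t=2 spin(left) ⇒ (-2, -1) facing right
t=3 straight(2) ⇒ (0, -1) facing right
no other 3-command option fits: unique.

straight(1), spin(left), straight(2)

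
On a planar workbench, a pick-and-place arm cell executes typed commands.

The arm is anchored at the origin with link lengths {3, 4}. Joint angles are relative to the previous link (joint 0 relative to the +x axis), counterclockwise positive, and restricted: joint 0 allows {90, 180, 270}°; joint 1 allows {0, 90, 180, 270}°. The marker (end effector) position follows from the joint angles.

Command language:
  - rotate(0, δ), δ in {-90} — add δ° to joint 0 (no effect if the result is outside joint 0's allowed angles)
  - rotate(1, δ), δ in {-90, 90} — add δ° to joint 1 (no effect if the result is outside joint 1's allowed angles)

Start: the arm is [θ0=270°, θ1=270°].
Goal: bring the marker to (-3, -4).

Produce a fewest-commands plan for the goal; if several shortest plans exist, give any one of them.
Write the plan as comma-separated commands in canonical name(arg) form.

rotate(0, -90), rotate(1, 90), rotate(1, 90)

from: [θ0=270°, θ1=270°]
t=1 rotate(0, -90) ⇒ [θ0=180°, θ1=270°]
t=2 rotate(1, 90) ⇒ [θ0=180°, θ1=0°]
t=3 rotate(1, 90) ⇒ [θ0=180°, θ1=90°]
minimal: 3 command(s), checked below 3.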